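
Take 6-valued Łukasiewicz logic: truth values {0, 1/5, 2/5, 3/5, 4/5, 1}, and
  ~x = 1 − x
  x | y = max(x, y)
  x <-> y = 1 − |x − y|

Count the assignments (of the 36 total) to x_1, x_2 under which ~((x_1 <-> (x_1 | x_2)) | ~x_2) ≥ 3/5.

6

value 1: 1 assignment (counts)
value 4/5: 2 assignments (counts)
value 3/5: 3 assignments (counts)
value 2/5: 4 assignments
value 1/5: 5 assignments
value 0: 21 assignments
So 6 of the 36 assignments meet the threshold.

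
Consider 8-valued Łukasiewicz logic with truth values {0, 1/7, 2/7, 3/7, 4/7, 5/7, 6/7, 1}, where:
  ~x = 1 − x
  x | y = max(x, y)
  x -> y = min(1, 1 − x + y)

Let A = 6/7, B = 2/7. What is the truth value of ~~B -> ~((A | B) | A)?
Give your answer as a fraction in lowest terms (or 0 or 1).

~B = ~2/7 = 5/7
~~B = ~5/7 = 2/7
A | B = 6/7 | 2/7 = 6/7
(A | B) | A = 6/7 | 6/7 = 6/7
~((A | B) | A) = ~6/7 = 1/7
~~B -> ~((A | B) | A) = 2/7 -> 1/7 = 6/7

6/7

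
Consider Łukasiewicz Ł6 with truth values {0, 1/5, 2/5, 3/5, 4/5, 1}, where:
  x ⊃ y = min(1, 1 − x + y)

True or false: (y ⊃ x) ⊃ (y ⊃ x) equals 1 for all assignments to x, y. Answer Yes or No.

Yes

At x = 1, y = 2/5, for instance:
y ⊃ x = 2/5 ⊃ 1 = 1
(y ⊃ x) ⊃ (y ⊃ x) = 1 ⊃ 1 = 1
and checking the remaining 35 assignments likewise gives ≥ 1 in every case.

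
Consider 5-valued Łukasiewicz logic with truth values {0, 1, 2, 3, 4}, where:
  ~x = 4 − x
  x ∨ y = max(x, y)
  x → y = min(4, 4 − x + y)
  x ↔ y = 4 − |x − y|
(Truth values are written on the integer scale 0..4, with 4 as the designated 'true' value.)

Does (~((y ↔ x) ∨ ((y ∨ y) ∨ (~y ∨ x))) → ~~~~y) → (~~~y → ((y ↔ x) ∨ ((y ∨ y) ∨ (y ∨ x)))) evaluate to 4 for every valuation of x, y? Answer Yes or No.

Counterexample: take x = 1, y = 0.
y ↔ x = 0 ↔ 1 = 3
y ∨ y = 0 ∨ 0 = 0
~y = ~0 = 4
~y ∨ x = 4 ∨ 1 = 4
(y ∨ y) ∨ (~y ∨ x) = 0 ∨ 4 = 4
(y ↔ x) ∨ ((y ∨ y) ∨ (~y ∨ x)) = 3 ∨ 4 = 4
~((y ↔ x) ∨ ((y ∨ y) ∨ (~y ∨ x))) = ~4 = 0
~y = ~0 = 4
~~y = ~4 = 0
~~~y = ~0 = 4
~~~~y = ~4 = 0
~((y ↔ x) ∨ ((y ∨ y) ∨ (~y ∨ x))) → ~~~~y = 0 → 0 = 4
~y = ~0 = 4
~~y = ~4 = 0
~~~y = ~0 = 4
y ↔ x = 0 ↔ 1 = 3
y ∨ y = 0 ∨ 0 = 0
y ∨ x = 0 ∨ 1 = 1
(y ∨ y) ∨ (y ∨ x) = 0 ∨ 1 = 1
(y ↔ x) ∨ ((y ∨ y) ∨ (y ∨ x)) = 3 ∨ 1 = 3
~~~y → ((y ↔ x) ∨ ((y ∨ y) ∨ (y ∨ x))) = 4 → 3 = 3
(~((y ↔ x) ∨ ((y ∨ y) ∨ (~y ∨ x))) → ~~~~y) → (~~~y → ((y ↔ x) ∨ ((y ∨ y) ∨ (y ∨ x)))) = 4 → 3 = 3
This gives 3 ≠ 4.

No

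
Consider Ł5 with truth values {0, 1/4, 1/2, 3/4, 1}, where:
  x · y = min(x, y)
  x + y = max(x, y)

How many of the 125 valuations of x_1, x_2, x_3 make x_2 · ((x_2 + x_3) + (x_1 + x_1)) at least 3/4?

value 1: 25 assignments (counts)
value 3/4: 25 assignments (counts)
value 1/2: 25 assignments
value 1/4: 25 assignments
value 0: 25 assignments
So 50 of the 125 assignments meet the threshold.

50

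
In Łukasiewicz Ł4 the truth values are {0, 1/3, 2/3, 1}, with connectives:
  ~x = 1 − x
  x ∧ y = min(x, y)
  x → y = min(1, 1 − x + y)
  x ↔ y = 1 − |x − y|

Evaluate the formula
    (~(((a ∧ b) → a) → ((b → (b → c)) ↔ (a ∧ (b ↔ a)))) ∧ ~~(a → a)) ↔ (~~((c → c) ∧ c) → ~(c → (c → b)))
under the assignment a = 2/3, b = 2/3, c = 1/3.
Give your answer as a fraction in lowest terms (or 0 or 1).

2/3

a ∧ b = 2/3 ∧ 2/3 = 2/3
(a ∧ b) → a = 2/3 → 2/3 = 1
b → c = 2/3 → 1/3 = 2/3
b → (b → c) = 2/3 → 2/3 = 1
b ↔ a = 2/3 ↔ 2/3 = 1
a ∧ (b ↔ a) = 2/3 ∧ 1 = 2/3
(b → (b → c)) ↔ (a ∧ (b ↔ a)) = 1 ↔ 2/3 = 2/3
((a ∧ b) → a) → ((b → (b → c)) ↔ (a ∧ (b ↔ a))) = 1 → 2/3 = 2/3
~(((a ∧ b) → a) → ((b → (b → c)) ↔ (a ∧ (b ↔ a)))) = ~2/3 = 1/3
a → a = 2/3 → 2/3 = 1
~(a → a) = ~1 = 0
~~(a → a) = ~0 = 1
~(((a ∧ b) → a) → ((b → (b → c)) ↔ (a ∧ (b ↔ a)))) ∧ ~~(a → a) = 1/3 ∧ 1 = 1/3
c → c = 1/3 → 1/3 = 1
(c → c) ∧ c = 1 ∧ 1/3 = 1/3
~((c → c) ∧ c) = ~1/3 = 2/3
~~((c → c) ∧ c) = ~2/3 = 1/3
c → b = 1/3 → 2/3 = 1
c → (c → b) = 1/3 → 1 = 1
~(c → (c → b)) = ~1 = 0
~~((c → c) ∧ c) → ~(c → (c → b)) = 1/3 → 0 = 2/3
(~(((a ∧ b) → a) → ((b → (b → c)) ↔ (a ∧ (b ↔ a)))) ∧ ~~(a → a)) ↔ (~~((c → c) ∧ c) → ~(c → (c → b))) = 1/3 ↔ 2/3 = 2/3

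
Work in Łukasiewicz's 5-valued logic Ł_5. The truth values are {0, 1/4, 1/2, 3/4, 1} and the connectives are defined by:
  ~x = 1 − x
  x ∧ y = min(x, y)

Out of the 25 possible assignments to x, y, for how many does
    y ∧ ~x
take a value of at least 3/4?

value 1: 1 assignment (counts)
value 3/4: 3 assignments (counts)
value 1/2: 5 assignments
value 1/4: 7 assignments
value 0: 9 assignments
So 4 of the 25 assignments meet the threshold.

4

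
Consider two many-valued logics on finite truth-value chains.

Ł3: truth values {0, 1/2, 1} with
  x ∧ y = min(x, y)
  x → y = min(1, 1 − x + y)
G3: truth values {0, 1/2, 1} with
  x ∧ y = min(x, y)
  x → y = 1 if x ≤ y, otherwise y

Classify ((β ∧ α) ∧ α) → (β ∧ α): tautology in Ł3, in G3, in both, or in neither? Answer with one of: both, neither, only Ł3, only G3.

In Ł3: every assignment gives 1 — tautology.
In G3: every assignment gives 1 — tautology.

both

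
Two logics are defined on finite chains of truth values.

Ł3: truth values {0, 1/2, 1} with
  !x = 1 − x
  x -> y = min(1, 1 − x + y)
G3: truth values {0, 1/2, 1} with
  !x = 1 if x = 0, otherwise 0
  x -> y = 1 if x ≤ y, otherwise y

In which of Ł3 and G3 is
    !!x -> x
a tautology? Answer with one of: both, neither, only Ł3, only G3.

only Ł3

In Ł3: every assignment gives 1 — tautology.
In G3: at x = 1/2 the value is 1/2 — not a tautology.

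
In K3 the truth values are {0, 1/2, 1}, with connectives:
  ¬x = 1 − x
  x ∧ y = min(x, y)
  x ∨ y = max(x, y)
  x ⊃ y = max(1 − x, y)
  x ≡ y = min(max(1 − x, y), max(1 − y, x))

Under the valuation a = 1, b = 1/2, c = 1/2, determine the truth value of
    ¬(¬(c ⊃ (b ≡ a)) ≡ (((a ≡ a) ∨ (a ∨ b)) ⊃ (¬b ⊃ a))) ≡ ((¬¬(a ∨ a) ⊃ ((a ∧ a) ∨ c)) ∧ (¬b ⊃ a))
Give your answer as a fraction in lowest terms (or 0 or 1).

1/2

b ≡ a = 1/2 ≡ 1 = 1/2
c ⊃ (b ≡ a) = 1/2 ⊃ 1/2 = 1/2
¬(c ⊃ (b ≡ a)) = ¬1/2 = 1/2
a ≡ a = 1 ≡ 1 = 1
a ∨ b = 1 ∨ 1/2 = 1
(a ≡ a) ∨ (a ∨ b) = 1 ∨ 1 = 1
¬b = ¬1/2 = 1/2
¬b ⊃ a = 1/2 ⊃ 1 = 1
((a ≡ a) ∨ (a ∨ b)) ⊃ (¬b ⊃ a) = 1 ⊃ 1 = 1
¬(c ⊃ (b ≡ a)) ≡ (((a ≡ a) ∨ (a ∨ b)) ⊃ (¬b ⊃ a)) = 1/2 ≡ 1 = 1/2
¬(¬(c ⊃ (b ≡ a)) ≡ (((a ≡ a) ∨ (a ∨ b)) ⊃ (¬b ⊃ a))) = ¬1/2 = 1/2
a ∨ a = 1 ∨ 1 = 1
¬(a ∨ a) = ¬1 = 0
¬¬(a ∨ a) = ¬0 = 1
a ∧ a = 1 ∧ 1 = 1
(a ∧ a) ∨ c = 1 ∨ 1/2 = 1
¬¬(a ∨ a) ⊃ ((a ∧ a) ∨ c) = 1 ⊃ 1 = 1
¬b = ¬1/2 = 1/2
¬b ⊃ a = 1/2 ⊃ 1 = 1
(¬¬(a ∨ a) ⊃ ((a ∧ a) ∨ c)) ∧ (¬b ⊃ a) = 1 ∧ 1 = 1
¬(¬(c ⊃ (b ≡ a)) ≡ (((a ≡ a) ∨ (a ∨ b)) ⊃ (¬b ⊃ a))) ≡ ((¬¬(a ∨ a) ⊃ ((a ∧ a) ∨ c)) ∧ (¬b ⊃ a)) = 1/2 ≡ 1 = 1/2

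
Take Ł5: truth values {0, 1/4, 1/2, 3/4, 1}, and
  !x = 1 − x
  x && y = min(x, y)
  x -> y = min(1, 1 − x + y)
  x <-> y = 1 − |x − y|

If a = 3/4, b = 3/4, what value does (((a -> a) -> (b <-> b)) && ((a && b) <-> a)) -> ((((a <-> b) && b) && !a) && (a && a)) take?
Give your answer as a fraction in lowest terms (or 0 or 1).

1/4

a -> a = 3/4 -> 3/4 = 1
b <-> b = 3/4 <-> 3/4 = 1
(a -> a) -> (b <-> b) = 1 -> 1 = 1
a && b = 3/4 && 3/4 = 3/4
(a && b) <-> a = 3/4 <-> 3/4 = 1
((a -> a) -> (b <-> b)) && ((a && b) <-> a) = 1 && 1 = 1
a <-> b = 3/4 <-> 3/4 = 1
(a <-> b) && b = 1 && 3/4 = 3/4
!a = !3/4 = 1/4
((a <-> b) && b) && !a = 3/4 && 1/4 = 1/4
a && a = 3/4 && 3/4 = 3/4
(((a <-> b) && b) && !a) && (a && a) = 1/4 && 3/4 = 1/4
(((a -> a) -> (b <-> b)) && ((a && b) <-> a)) -> ((((a <-> b) && b) && !a) && (a && a)) = 1 -> 1/4 = 1/4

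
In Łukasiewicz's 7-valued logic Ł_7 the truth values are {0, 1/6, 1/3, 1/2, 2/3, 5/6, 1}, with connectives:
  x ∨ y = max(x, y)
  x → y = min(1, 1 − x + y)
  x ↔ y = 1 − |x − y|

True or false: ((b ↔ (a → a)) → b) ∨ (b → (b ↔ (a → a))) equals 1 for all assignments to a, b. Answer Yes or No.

At a = 1/3, b = 1/6, for instance:
a → a = 1/3 → 1/3 = 1
b ↔ (a → a) = 1/6 ↔ 1 = 1/6
(b ↔ (a → a)) → b = 1/6 → 1/6 = 1
b → (b ↔ (a → a)) = 1/6 → 1/6 = 1
((b ↔ (a → a)) → b) ∨ (b → (b ↔ (a → a))) = 1 ∨ 1 = 1
and checking the remaining 48 assignments likewise gives ≥ 1 in every case.

Yes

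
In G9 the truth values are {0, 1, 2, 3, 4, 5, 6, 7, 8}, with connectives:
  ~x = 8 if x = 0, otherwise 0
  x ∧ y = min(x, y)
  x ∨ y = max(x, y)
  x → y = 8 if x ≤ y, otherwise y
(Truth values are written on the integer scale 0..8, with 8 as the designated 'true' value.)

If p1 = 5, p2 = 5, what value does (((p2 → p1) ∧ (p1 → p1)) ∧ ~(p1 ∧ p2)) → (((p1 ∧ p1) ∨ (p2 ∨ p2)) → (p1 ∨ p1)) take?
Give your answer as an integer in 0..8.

8

p2 → p1 = 5 → 5 = 8
p1 → p1 = 5 → 5 = 8
(p2 → p1) ∧ (p1 → p1) = 8 ∧ 8 = 8
p1 ∧ p2 = 5 ∧ 5 = 5
~(p1 ∧ p2) = ~5 = 0
((p2 → p1) ∧ (p1 → p1)) ∧ ~(p1 ∧ p2) = 8 ∧ 0 = 0
p1 ∧ p1 = 5 ∧ 5 = 5
p2 ∨ p2 = 5 ∨ 5 = 5
(p1 ∧ p1) ∨ (p2 ∨ p2) = 5 ∨ 5 = 5
p1 ∨ p1 = 5 ∨ 5 = 5
((p1 ∧ p1) ∨ (p2 ∨ p2)) → (p1 ∨ p1) = 5 → 5 = 8
(((p2 → p1) ∧ (p1 → p1)) ∧ ~(p1 ∧ p2)) → (((p1 ∧ p1) ∨ (p2 ∨ p2)) → (p1 ∨ p1)) = 0 → 8 = 8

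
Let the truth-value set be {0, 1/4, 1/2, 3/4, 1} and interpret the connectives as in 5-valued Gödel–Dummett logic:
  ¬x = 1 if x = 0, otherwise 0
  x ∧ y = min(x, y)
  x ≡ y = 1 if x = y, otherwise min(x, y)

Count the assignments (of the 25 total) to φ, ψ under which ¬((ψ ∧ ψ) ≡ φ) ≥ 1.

8

value 1: 8 assignments (counts)
value 0: 17 assignments
So 8 of the 25 assignments meet the threshold.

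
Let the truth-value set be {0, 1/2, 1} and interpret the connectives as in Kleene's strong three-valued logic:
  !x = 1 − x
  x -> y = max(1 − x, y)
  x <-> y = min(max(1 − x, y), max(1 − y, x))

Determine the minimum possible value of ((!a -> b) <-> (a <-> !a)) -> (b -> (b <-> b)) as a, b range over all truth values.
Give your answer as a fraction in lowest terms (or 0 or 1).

Take a = 0, b = 1/2:
!a = !0 = 1
!a -> b = 1 -> 1/2 = 1/2
!a = !0 = 1
a <-> !a = 0 <-> 1 = 0
(!a -> b) <-> (a <-> !a) = 1/2 <-> 0 = 1/2
b <-> b = 1/2 <-> 1/2 = 1/2
b -> (b <-> b) = 1/2 -> 1/2 = 1/2
((!a -> b) <-> (a <-> !a)) -> (b -> (b <-> b)) = 1/2 -> 1/2 = 1/2
No assignment yields a value below 1/2, so this is the minimum.

1/2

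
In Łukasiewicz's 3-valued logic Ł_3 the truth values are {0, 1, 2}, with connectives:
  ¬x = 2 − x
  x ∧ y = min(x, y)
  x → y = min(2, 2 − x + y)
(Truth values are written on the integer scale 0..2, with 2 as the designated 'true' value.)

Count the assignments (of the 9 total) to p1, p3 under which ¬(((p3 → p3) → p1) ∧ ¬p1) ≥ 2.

p1 = 0, p3 = 0 ↦ 2  ≥
p1 = 0, p3 = 1 ↦ 2  ≥
p1 = 0, p3 = 2 ↦ 2  ≥
p1 = 1, p3 = 0 ↦ 1  <
p1 = 1, p3 = 1 ↦ 1  <
p1 = 1, p3 = 2 ↦ 1  <
p1 = 2, p3 = 0 ↦ 2  ≥
p1 = 2, p3 = 1 ↦ 2  ≥
p1 = 2, p3 = 2 ↦ 2  ≥
So 6 of the 9 assignments meet the threshold.

6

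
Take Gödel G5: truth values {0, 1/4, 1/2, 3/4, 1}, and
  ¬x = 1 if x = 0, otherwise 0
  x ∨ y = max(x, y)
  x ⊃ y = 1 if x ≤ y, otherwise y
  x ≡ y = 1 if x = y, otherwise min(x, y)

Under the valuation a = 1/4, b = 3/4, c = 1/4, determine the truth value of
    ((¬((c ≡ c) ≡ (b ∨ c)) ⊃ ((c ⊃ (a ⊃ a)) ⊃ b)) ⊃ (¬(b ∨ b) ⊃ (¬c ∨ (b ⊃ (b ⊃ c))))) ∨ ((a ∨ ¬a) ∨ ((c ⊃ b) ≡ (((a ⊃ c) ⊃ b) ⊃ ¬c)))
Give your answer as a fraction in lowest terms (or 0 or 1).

1

c ≡ c = 1/4 ≡ 1/4 = 1
b ∨ c = 3/4 ∨ 1/4 = 3/4
(c ≡ c) ≡ (b ∨ c) = 1 ≡ 3/4 = 3/4
¬((c ≡ c) ≡ (b ∨ c)) = ¬3/4 = 0
a ⊃ a = 1/4 ⊃ 1/4 = 1
c ⊃ (a ⊃ a) = 1/4 ⊃ 1 = 1
(c ⊃ (a ⊃ a)) ⊃ b = 1 ⊃ 3/4 = 3/4
¬((c ≡ c) ≡ (b ∨ c)) ⊃ ((c ⊃ (a ⊃ a)) ⊃ b) = 0 ⊃ 3/4 = 1
b ∨ b = 3/4 ∨ 3/4 = 3/4
¬(b ∨ b) = ¬3/4 = 0
¬c = ¬1/4 = 0
b ⊃ c = 3/4 ⊃ 1/4 = 1/4
b ⊃ (b ⊃ c) = 3/4 ⊃ 1/4 = 1/4
¬c ∨ (b ⊃ (b ⊃ c)) = 0 ∨ 1/4 = 1/4
¬(b ∨ b) ⊃ (¬c ∨ (b ⊃ (b ⊃ c))) = 0 ⊃ 1/4 = 1
(¬((c ≡ c) ≡ (b ∨ c)) ⊃ ((c ⊃ (a ⊃ a)) ⊃ b)) ⊃ (¬(b ∨ b) ⊃ (¬c ∨ (b ⊃ (b ⊃ c)))) = 1 ⊃ 1 = 1
¬a = ¬1/4 = 0
a ∨ ¬a = 1/4 ∨ 0 = 1/4
c ⊃ b = 1/4 ⊃ 3/4 = 1
a ⊃ c = 1/4 ⊃ 1/4 = 1
(a ⊃ c) ⊃ b = 1 ⊃ 3/4 = 3/4
¬c = ¬1/4 = 0
((a ⊃ c) ⊃ b) ⊃ ¬c = 3/4 ⊃ 0 = 0
(c ⊃ b) ≡ (((a ⊃ c) ⊃ b) ⊃ ¬c) = 1 ≡ 0 = 0
(a ∨ ¬a) ∨ ((c ⊃ b) ≡ (((a ⊃ c) ⊃ b) ⊃ ¬c)) = 1/4 ∨ 0 = 1/4
((¬((c ≡ c) ≡ (b ∨ c)) ⊃ ((c ⊃ (a ⊃ a)) ⊃ b)) ⊃ (¬(b ∨ b) ⊃ (¬c ∨ (b ⊃ (b ⊃ c))))) ∨ ((a ∨ ¬a) ∨ ((c ⊃ b) ≡ (((a ⊃ c) ⊃ b) ⊃ ¬c))) = 1 ∨ 1/4 = 1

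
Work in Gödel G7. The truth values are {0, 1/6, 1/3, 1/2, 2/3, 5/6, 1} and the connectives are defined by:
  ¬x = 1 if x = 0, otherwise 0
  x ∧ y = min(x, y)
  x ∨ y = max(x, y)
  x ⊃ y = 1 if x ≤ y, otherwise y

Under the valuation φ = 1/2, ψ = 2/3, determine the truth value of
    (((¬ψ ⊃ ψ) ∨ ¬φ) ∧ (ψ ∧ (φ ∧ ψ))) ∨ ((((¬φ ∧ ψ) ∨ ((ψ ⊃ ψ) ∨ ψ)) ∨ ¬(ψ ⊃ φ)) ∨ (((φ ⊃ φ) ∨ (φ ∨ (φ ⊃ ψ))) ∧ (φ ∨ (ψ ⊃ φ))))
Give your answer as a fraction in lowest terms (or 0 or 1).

¬ψ = ¬2/3 = 0
¬ψ ⊃ ψ = 0 ⊃ 2/3 = 1
¬φ = ¬1/2 = 0
(¬ψ ⊃ ψ) ∨ ¬φ = 1 ∨ 0 = 1
φ ∧ ψ = 1/2 ∧ 2/3 = 1/2
ψ ∧ (φ ∧ ψ) = 2/3 ∧ 1/2 = 1/2
((¬ψ ⊃ ψ) ∨ ¬φ) ∧ (ψ ∧ (φ ∧ ψ)) = 1 ∧ 1/2 = 1/2
¬φ = ¬1/2 = 0
¬φ ∧ ψ = 0 ∧ 2/3 = 0
ψ ⊃ ψ = 2/3 ⊃ 2/3 = 1
(ψ ⊃ ψ) ∨ ψ = 1 ∨ 2/3 = 1
(¬φ ∧ ψ) ∨ ((ψ ⊃ ψ) ∨ ψ) = 0 ∨ 1 = 1
ψ ⊃ φ = 2/3 ⊃ 1/2 = 1/2
¬(ψ ⊃ φ) = ¬1/2 = 0
((¬φ ∧ ψ) ∨ ((ψ ⊃ ψ) ∨ ψ)) ∨ ¬(ψ ⊃ φ) = 1 ∨ 0 = 1
φ ⊃ φ = 1/2 ⊃ 1/2 = 1
φ ⊃ ψ = 1/2 ⊃ 2/3 = 1
φ ∨ (φ ⊃ ψ) = 1/2 ∨ 1 = 1
(φ ⊃ φ) ∨ (φ ∨ (φ ⊃ ψ)) = 1 ∨ 1 = 1
ψ ⊃ φ = 2/3 ⊃ 1/2 = 1/2
φ ∨ (ψ ⊃ φ) = 1/2 ∨ 1/2 = 1/2
((φ ⊃ φ) ∨ (φ ∨ (φ ⊃ ψ))) ∧ (φ ∨ (ψ ⊃ φ)) = 1 ∧ 1/2 = 1/2
(((¬φ ∧ ψ) ∨ ((ψ ⊃ ψ) ∨ ψ)) ∨ ¬(ψ ⊃ φ)) ∨ (((φ ⊃ φ) ∨ (φ ∨ (φ ⊃ ψ))) ∧ (φ ∨ (ψ ⊃ φ))) = 1 ∨ 1/2 = 1
(((¬ψ ⊃ ψ) ∨ ¬φ) ∧ (ψ ∧ (φ ∧ ψ))) ∨ ((((¬φ ∧ ψ) ∨ ((ψ ⊃ ψ) ∨ ψ)) ∨ ¬(ψ ⊃ φ)) ∨ (((φ ⊃ φ) ∨ (φ ∨ (φ ⊃ ψ))) ∧ (φ ∨ (ψ ⊃ φ)))) = 1/2 ∨ 1 = 1

1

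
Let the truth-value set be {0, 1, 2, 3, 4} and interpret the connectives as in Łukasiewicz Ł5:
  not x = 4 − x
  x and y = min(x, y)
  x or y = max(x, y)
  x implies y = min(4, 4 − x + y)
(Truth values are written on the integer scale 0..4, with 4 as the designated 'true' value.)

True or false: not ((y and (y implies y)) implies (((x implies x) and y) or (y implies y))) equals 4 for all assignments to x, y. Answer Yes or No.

No

Counterexample: take x = 0, y = 0.
y implies y = 0 implies 0 = 4
y and (y implies y) = 0 and 4 = 0
x implies x = 0 implies 0 = 4
(x implies x) and y = 4 and 0 = 0
y implies y = 0 implies 0 = 4
((x implies x) and y) or (y implies y) = 0 or 4 = 4
(y and (y implies y)) implies (((x implies x) and y) or (y implies y)) = 0 implies 4 = 4
not ((y and (y implies y)) implies (((x implies x) and y) or (y implies y))) = not 4 = 0
This gives 0 ≠ 4.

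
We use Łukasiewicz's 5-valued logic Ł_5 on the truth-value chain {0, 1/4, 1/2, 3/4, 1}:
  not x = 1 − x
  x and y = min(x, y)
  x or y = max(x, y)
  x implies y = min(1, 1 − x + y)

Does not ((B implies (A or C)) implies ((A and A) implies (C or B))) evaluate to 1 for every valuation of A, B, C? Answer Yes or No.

No

Counterexample: take A = 0, B = 0, C = 0.
A or C = 0 or 0 = 0
B implies (A or C) = 0 implies 0 = 1
A and A = 0 and 0 = 0
C or B = 0 or 0 = 0
(A and A) implies (C or B) = 0 implies 0 = 1
(B implies (A or C)) implies ((A and A) implies (C or B)) = 1 implies 1 = 1
not ((B implies (A or C)) implies ((A and A) implies (C or B))) = not 1 = 0
This gives 0 ≠ 1.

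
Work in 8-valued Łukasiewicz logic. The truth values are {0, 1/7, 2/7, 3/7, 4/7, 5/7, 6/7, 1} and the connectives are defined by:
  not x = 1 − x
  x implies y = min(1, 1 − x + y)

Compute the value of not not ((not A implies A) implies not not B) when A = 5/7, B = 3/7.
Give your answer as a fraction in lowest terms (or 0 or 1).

not A = not 5/7 = 2/7
not A implies A = 2/7 implies 5/7 = 1
not B = not 3/7 = 4/7
not not B = not 4/7 = 3/7
(not A implies A) implies not not B = 1 implies 3/7 = 3/7
not ((not A implies A) implies not not B) = not 3/7 = 4/7
not not ((not A implies A) implies not not B) = not 4/7 = 3/7

3/7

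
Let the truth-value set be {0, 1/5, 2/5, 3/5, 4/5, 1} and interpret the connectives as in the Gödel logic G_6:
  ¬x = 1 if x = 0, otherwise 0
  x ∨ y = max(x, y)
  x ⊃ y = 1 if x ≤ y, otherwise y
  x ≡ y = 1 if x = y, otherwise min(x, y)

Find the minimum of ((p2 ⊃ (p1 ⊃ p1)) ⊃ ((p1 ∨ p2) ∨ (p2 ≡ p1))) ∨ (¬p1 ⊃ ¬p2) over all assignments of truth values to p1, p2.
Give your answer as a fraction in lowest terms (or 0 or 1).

Take p1 = 0, p2 = 1/5:
p1 ⊃ p1 = 0 ⊃ 0 = 1
p2 ⊃ (p1 ⊃ p1) = 1/5 ⊃ 1 = 1
p1 ∨ p2 = 0 ∨ 1/5 = 1/5
p2 ≡ p1 = 1/5 ≡ 0 = 0
(p1 ∨ p2) ∨ (p2 ≡ p1) = 1/5 ∨ 0 = 1/5
(p2 ⊃ (p1 ⊃ p1)) ⊃ ((p1 ∨ p2) ∨ (p2 ≡ p1)) = 1 ⊃ 1/5 = 1/5
¬p1 = ¬0 = 1
¬p2 = ¬1/5 = 0
¬p1 ⊃ ¬p2 = 1 ⊃ 0 = 0
((p2 ⊃ (p1 ⊃ p1)) ⊃ ((p1 ∨ p2) ∨ (p2 ≡ p1))) ∨ (¬p1 ⊃ ¬p2) = 1/5 ∨ 0 = 1/5
No assignment yields a value below 1/5, so this is the minimum.

1/5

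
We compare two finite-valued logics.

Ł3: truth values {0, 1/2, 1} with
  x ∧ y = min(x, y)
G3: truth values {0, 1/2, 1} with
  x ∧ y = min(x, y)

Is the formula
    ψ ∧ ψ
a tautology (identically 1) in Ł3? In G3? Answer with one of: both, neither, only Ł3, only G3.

neither

In Ł3: at ψ = 0 the value is 0 — not a tautology.
In G3: at ψ = 0 the value is 0 — not a tautology.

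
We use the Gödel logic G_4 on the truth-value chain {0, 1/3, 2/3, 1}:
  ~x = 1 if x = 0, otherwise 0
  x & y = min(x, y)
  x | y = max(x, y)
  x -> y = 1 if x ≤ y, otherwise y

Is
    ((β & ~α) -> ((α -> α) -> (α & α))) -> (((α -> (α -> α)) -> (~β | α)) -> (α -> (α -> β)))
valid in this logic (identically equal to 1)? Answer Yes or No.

Counterexample: take α = 1/3, β = 0.
~α = ~1/3 = 0
β & ~α = 0 & 0 = 0
α -> α = 1/3 -> 1/3 = 1
α & α = 1/3 & 1/3 = 1/3
(α -> α) -> (α & α) = 1 -> 1/3 = 1/3
(β & ~α) -> ((α -> α) -> (α & α)) = 0 -> 1/3 = 1
α -> α = 1/3 -> 1/3 = 1
α -> (α -> α) = 1/3 -> 1 = 1
~β = ~0 = 1
~β | α = 1 | 1/3 = 1
(α -> (α -> α)) -> (~β | α) = 1 -> 1 = 1
α -> β = 1/3 -> 0 = 0
α -> (α -> β) = 1/3 -> 0 = 0
((α -> (α -> α)) -> (~β | α)) -> (α -> (α -> β)) = 1 -> 0 = 0
((β & ~α) -> ((α -> α) -> (α & α))) -> (((α -> (α -> α)) -> (~β | α)) -> (α -> (α -> β))) = 1 -> 0 = 0
This gives 0 ≠ 1.

No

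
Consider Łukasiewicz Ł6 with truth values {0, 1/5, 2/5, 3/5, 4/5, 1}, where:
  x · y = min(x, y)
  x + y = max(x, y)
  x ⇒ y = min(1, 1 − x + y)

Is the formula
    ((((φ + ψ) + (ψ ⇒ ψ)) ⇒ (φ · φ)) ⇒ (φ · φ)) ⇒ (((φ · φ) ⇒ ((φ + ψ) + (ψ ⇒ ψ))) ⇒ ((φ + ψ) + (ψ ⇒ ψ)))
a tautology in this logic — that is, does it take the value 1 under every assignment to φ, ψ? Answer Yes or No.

Yes

At φ = 0, ψ = 1/5, for instance:
φ + ψ = 0 + 1/5 = 1/5
ψ ⇒ ψ = 1/5 ⇒ 1/5 = 1
(φ + ψ) + (ψ ⇒ ψ) = 1/5 + 1 = 1
φ · φ = 0 · 0 = 0
((φ + ψ) + (ψ ⇒ ψ)) ⇒ (φ · φ) = 1 ⇒ 0 = 0
(((φ + ψ) + (ψ ⇒ ψ)) ⇒ (φ · φ)) ⇒ (φ · φ) = 0 ⇒ 0 = 1
(φ · φ) ⇒ ((φ + ψ) + (ψ ⇒ ψ)) = 0 ⇒ 1 = 1
((φ · φ) ⇒ ((φ + ψ) + (ψ ⇒ ψ))) ⇒ ((φ + ψ) + (ψ ⇒ ψ)) = 1 ⇒ 1 = 1
((((φ + ψ) + (ψ ⇒ ψ)) ⇒ (φ · φ)) ⇒ (φ · φ)) ⇒ (((φ · φ) ⇒ ((φ + ψ) + (ψ ⇒ ψ))) ⇒ ((φ + ψ) + (ψ ⇒ ψ))) = 1 ⇒ 1 = 1
and checking the remaining 35 assignments likewise gives ≥ 1 in every case.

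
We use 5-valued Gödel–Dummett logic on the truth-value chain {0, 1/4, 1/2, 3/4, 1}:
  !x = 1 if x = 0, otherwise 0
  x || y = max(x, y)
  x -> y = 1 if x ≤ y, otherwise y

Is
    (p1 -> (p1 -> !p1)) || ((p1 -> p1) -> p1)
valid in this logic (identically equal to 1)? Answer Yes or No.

No

Counterexample: take p1 = 1/4.
!p1 = !1/4 = 0
p1 -> !p1 = 1/4 -> 0 = 0
p1 -> (p1 -> !p1) = 1/4 -> 0 = 0
p1 -> p1 = 1/4 -> 1/4 = 1
(p1 -> p1) -> p1 = 1 -> 1/4 = 1/4
(p1 -> (p1 -> !p1)) || ((p1 -> p1) -> p1) = 0 || 1/4 = 1/4
This gives 1/4 ≠ 1.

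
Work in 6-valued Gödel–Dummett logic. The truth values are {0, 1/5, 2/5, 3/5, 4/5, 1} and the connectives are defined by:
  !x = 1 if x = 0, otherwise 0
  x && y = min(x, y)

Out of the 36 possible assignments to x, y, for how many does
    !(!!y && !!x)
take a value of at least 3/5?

11

value 1: 11 assignments (counts)
value 0: 25 assignments
So 11 of the 36 assignments meet the threshold.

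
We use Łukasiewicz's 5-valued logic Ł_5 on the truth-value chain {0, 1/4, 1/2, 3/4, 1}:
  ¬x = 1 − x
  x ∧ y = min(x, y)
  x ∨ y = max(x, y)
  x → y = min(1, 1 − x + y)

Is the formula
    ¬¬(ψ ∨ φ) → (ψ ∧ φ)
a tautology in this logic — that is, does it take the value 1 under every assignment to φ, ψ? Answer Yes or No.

No

Counterexample: take φ = 0, ψ = 1/4.
ψ ∨ φ = 1/4 ∨ 0 = 1/4
¬(ψ ∨ φ) = ¬1/4 = 3/4
¬¬(ψ ∨ φ) = ¬3/4 = 1/4
ψ ∧ φ = 1/4 ∧ 0 = 0
¬¬(ψ ∨ φ) → (ψ ∧ φ) = 1/4 → 0 = 3/4
This gives 3/4 ≠ 1.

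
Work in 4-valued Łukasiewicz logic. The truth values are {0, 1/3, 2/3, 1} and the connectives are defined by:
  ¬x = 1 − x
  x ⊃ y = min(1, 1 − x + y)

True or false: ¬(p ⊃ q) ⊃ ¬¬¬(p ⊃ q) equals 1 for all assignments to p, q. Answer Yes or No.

Yes

p = 0, q = 0 ↦ 1
p = 0, q = 1/3 ↦ 1
p = 0, q = 2/3 ↦ 1
p = 0, q = 1 ↦ 1
p = 1/3, q = 0 ↦ 1
p = 1/3, q = 1/3 ↦ 1
p = 1/3, q = 2/3 ↦ 1
p = 1/3, q = 1 ↦ 1
p = 2/3, q = 0 ↦ 1
p = 2/3, q = 1/3 ↦ 1
p = 2/3, q = 2/3 ↦ 1
p = 2/3, q = 1 ↦ 1
p = 1, q = 0 ↦ 1
p = 1, q = 1/3 ↦ 1
p = 1, q = 2/3 ↦ 1
p = 1, q = 1 ↦ 1
Every assignment gives a value ≥ 1.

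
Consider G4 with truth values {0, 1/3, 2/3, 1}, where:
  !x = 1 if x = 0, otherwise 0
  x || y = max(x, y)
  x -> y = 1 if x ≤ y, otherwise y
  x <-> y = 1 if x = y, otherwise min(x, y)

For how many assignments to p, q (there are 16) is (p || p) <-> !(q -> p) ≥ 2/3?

1

p = 0, q = 0 ↦ 1  ≥
p = 0, q = 1/3 ↦ 0  <
p = 0, q = 2/3 ↦ 0  <
p = 0, q = 1 ↦ 0  <
p = 1/3, q = 0 ↦ 0  <
p = 1/3, q = 1/3 ↦ 0  <
p = 1/3, q = 2/3 ↦ 0  <
p = 1/3, q = 1 ↦ 0  <
p = 2/3, q = 0 ↦ 0  <
p = 2/3, q = 1/3 ↦ 0  <
p = 2/3, q = 2/3 ↦ 0  <
p = 2/3, q = 1 ↦ 0  <
p = 1, q = 0 ↦ 0  <
p = 1, q = 1/3 ↦ 0  <
p = 1, q = 2/3 ↦ 0  <
p = 1, q = 1 ↦ 0  <
So 1 of the 16 assignments meets the threshold.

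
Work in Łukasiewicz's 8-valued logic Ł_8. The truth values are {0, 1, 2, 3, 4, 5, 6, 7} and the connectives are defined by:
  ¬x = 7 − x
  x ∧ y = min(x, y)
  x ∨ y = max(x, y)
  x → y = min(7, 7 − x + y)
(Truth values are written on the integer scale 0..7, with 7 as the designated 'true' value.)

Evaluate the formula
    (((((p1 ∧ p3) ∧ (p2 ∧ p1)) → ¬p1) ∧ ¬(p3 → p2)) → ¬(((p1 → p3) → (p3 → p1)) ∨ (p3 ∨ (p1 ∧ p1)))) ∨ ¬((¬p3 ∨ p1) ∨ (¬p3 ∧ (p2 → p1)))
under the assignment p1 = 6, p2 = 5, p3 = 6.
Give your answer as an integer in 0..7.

6

p1 ∧ p3 = 6 ∧ 6 = 6
p2 ∧ p1 = 5 ∧ 6 = 5
(p1 ∧ p3) ∧ (p2 ∧ p1) = 6 ∧ 5 = 5
¬p1 = ¬6 = 1
((p1 ∧ p3) ∧ (p2 ∧ p1)) → ¬p1 = 5 → 1 = 3
p3 → p2 = 6 → 5 = 6
¬(p3 → p2) = ¬6 = 1
(((p1 ∧ p3) ∧ (p2 ∧ p1)) → ¬p1) ∧ ¬(p3 → p2) = 3 ∧ 1 = 1
p1 → p3 = 6 → 6 = 7
p3 → p1 = 6 → 6 = 7
(p1 → p3) → (p3 → p1) = 7 → 7 = 7
p1 ∧ p1 = 6 ∧ 6 = 6
p3 ∨ (p1 ∧ p1) = 6 ∨ 6 = 6
((p1 → p3) → (p3 → p1)) ∨ (p3 ∨ (p1 ∧ p1)) = 7 ∨ 6 = 7
¬(((p1 → p3) → (p3 → p1)) ∨ (p3 ∨ (p1 ∧ p1))) = ¬7 = 0
((((p1 ∧ p3) ∧ (p2 ∧ p1)) → ¬p1) ∧ ¬(p3 → p2)) → ¬(((p1 → p3) → (p3 → p1)) ∨ (p3 ∨ (p1 ∧ p1))) = 1 → 0 = 6
¬p3 = ¬6 = 1
¬p3 ∨ p1 = 1 ∨ 6 = 6
¬p3 = ¬6 = 1
p2 → p1 = 5 → 6 = 7
¬p3 ∧ (p2 → p1) = 1 ∧ 7 = 1
(¬p3 ∨ p1) ∨ (¬p3 ∧ (p2 → p1)) = 6 ∨ 1 = 6
¬((¬p3 ∨ p1) ∨ (¬p3 ∧ (p2 → p1))) = ¬6 = 1
(((((p1 ∧ p3) ∧ (p2 ∧ p1)) → ¬p1) ∧ ¬(p3 → p2)) → ¬(((p1 → p3) → (p3 → p1)) ∨ (p3 ∨ (p1 ∧ p1)))) ∨ ¬((¬p3 ∨ p1) ∨ (¬p3 ∧ (p2 → p1))) = 6 ∨ 1 = 6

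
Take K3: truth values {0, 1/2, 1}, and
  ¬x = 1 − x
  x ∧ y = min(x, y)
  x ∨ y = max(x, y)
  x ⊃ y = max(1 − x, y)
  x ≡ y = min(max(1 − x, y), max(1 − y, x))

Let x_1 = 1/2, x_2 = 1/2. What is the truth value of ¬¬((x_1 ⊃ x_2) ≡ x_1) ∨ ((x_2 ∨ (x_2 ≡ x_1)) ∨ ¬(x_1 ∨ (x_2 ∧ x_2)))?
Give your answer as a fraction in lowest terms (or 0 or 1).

x_1 ⊃ x_2 = 1/2 ⊃ 1/2 = 1/2
(x_1 ⊃ x_2) ≡ x_1 = 1/2 ≡ 1/2 = 1/2
¬((x_1 ⊃ x_2) ≡ x_1) = ¬1/2 = 1/2
¬¬((x_1 ⊃ x_2) ≡ x_1) = ¬1/2 = 1/2
x_2 ≡ x_1 = 1/2 ≡ 1/2 = 1/2
x_2 ∨ (x_2 ≡ x_1) = 1/2 ∨ 1/2 = 1/2
x_2 ∧ x_2 = 1/2 ∧ 1/2 = 1/2
x_1 ∨ (x_2 ∧ x_2) = 1/2 ∨ 1/2 = 1/2
¬(x_1 ∨ (x_2 ∧ x_2)) = ¬1/2 = 1/2
(x_2 ∨ (x_2 ≡ x_1)) ∨ ¬(x_1 ∨ (x_2 ∧ x_2)) = 1/2 ∨ 1/2 = 1/2
¬¬((x_1 ⊃ x_2) ≡ x_1) ∨ ((x_2 ∨ (x_2 ≡ x_1)) ∨ ¬(x_1 ∨ (x_2 ∧ x_2))) = 1/2 ∨ 1/2 = 1/2

1/2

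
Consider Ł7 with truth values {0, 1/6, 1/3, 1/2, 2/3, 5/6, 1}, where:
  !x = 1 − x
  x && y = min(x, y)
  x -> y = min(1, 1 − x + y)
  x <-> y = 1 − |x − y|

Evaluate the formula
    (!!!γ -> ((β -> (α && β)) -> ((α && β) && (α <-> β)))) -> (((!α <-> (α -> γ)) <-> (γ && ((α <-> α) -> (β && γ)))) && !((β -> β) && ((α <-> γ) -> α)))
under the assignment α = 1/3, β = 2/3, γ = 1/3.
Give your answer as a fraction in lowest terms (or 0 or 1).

2/3

!γ = !1/3 = 2/3
!!γ = !2/3 = 1/3
!!!γ = !1/3 = 2/3
α && β = 1/3 && 2/3 = 1/3
β -> (α && β) = 2/3 -> 1/3 = 2/3
α && β = 1/3 && 2/3 = 1/3
α <-> β = 1/3 <-> 2/3 = 2/3
(α && β) && (α <-> β) = 1/3 && 2/3 = 1/3
(β -> (α && β)) -> ((α && β) && (α <-> β)) = 2/3 -> 1/3 = 2/3
!!!γ -> ((β -> (α && β)) -> ((α && β) && (α <-> β))) = 2/3 -> 2/3 = 1
!α = !1/3 = 2/3
α -> γ = 1/3 -> 1/3 = 1
!α <-> (α -> γ) = 2/3 <-> 1 = 2/3
α <-> α = 1/3 <-> 1/3 = 1
β && γ = 2/3 && 1/3 = 1/3
(α <-> α) -> (β && γ) = 1 -> 1/3 = 1/3
γ && ((α <-> α) -> (β && γ)) = 1/3 && 1/3 = 1/3
(!α <-> (α -> γ)) <-> (γ && ((α <-> α) -> (β && γ))) = 2/3 <-> 1/3 = 2/3
β -> β = 2/3 -> 2/3 = 1
α <-> γ = 1/3 <-> 1/3 = 1
(α <-> γ) -> α = 1 -> 1/3 = 1/3
(β -> β) && ((α <-> γ) -> α) = 1 && 1/3 = 1/3
!((β -> β) && ((α <-> γ) -> α)) = !1/3 = 2/3
((!α <-> (α -> γ)) <-> (γ && ((α <-> α) -> (β && γ)))) && !((β -> β) && ((α <-> γ) -> α)) = 2/3 && 2/3 = 2/3
(!!!γ -> ((β -> (α && β)) -> ((α && β) && (α <-> β)))) -> (((!α <-> (α -> γ)) <-> (γ && ((α <-> α) -> (β && γ)))) && !((β -> β) && ((α <-> γ) -> α))) = 1 -> 2/3 = 2/3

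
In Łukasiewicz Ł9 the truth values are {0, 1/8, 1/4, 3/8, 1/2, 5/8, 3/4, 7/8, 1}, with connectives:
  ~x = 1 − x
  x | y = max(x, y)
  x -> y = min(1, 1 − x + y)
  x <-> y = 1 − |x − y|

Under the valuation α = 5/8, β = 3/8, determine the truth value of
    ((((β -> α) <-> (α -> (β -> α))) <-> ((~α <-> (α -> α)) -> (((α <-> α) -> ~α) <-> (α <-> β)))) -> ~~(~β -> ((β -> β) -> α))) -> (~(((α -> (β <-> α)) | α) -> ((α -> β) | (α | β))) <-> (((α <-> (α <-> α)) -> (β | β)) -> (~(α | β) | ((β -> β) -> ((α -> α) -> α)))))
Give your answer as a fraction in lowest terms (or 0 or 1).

3/8

β -> α = 3/8 -> 5/8 = 1
β -> α = 3/8 -> 5/8 = 1
α -> (β -> α) = 5/8 -> 1 = 1
(β -> α) <-> (α -> (β -> α)) = 1 <-> 1 = 1
~α = ~5/8 = 3/8
α -> α = 5/8 -> 5/8 = 1
~α <-> (α -> α) = 3/8 <-> 1 = 3/8
α <-> α = 5/8 <-> 5/8 = 1
~α = ~5/8 = 3/8
(α <-> α) -> ~α = 1 -> 3/8 = 3/8
α <-> β = 5/8 <-> 3/8 = 3/4
((α <-> α) -> ~α) <-> (α <-> β) = 3/8 <-> 3/4 = 5/8
(~α <-> (α -> α)) -> (((α <-> α) -> ~α) <-> (α <-> β)) = 3/8 -> 5/8 = 1
((β -> α) <-> (α -> (β -> α))) <-> ((~α <-> (α -> α)) -> (((α <-> α) -> ~α) <-> (α <-> β))) = 1 <-> 1 = 1
~β = ~3/8 = 5/8
β -> β = 3/8 -> 3/8 = 1
(β -> β) -> α = 1 -> 5/8 = 5/8
~β -> ((β -> β) -> α) = 5/8 -> 5/8 = 1
~(~β -> ((β -> β) -> α)) = ~1 = 0
~~(~β -> ((β -> β) -> α)) = ~0 = 1
(((β -> α) <-> (α -> (β -> α))) <-> ((~α <-> (α -> α)) -> (((α <-> α) -> ~α) <-> (α <-> β)))) -> ~~(~β -> ((β -> β) -> α)) = 1 -> 1 = 1
β <-> α = 3/8 <-> 5/8 = 3/4
α -> (β <-> α) = 5/8 -> 3/4 = 1
(α -> (β <-> α)) | α = 1 | 5/8 = 1
α -> β = 5/8 -> 3/8 = 3/4
α | β = 5/8 | 3/8 = 5/8
(α -> β) | (α | β) = 3/4 | 5/8 = 3/4
((α -> (β <-> α)) | α) -> ((α -> β) | (α | β)) = 1 -> 3/4 = 3/4
~(((α -> (β <-> α)) | α) -> ((α -> β) | (α | β))) = ~3/4 = 1/4
α <-> α = 5/8 <-> 5/8 = 1
α <-> (α <-> α) = 5/8 <-> 1 = 5/8
β | β = 3/8 | 3/8 = 3/8
(α <-> (α <-> α)) -> (β | β) = 5/8 -> 3/8 = 3/4
α | β = 5/8 | 3/8 = 5/8
~(α | β) = ~5/8 = 3/8
β -> β = 3/8 -> 3/8 = 1
α -> α = 5/8 -> 5/8 = 1
(α -> α) -> α = 1 -> 5/8 = 5/8
(β -> β) -> ((α -> α) -> α) = 1 -> 5/8 = 5/8
~(α | β) | ((β -> β) -> ((α -> α) -> α)) = 3/8 | 5/8 = 5/8
((α <-> (α <-> α)) -> (β | β)) -> (~(α | β) | ((β -> β) -> ((α -> α) -> α))) = 3/4 -> 5/8 = 7/8
~(((α -> (β <-> α)) | α) -> ((α -> β) | (α | β))) <-> (((α <-> (α <-> α)) -> (β | β)) -> (~(α | β) | ((β -> β) -> ((α -> α) -> α)))) = 1/4 <-> 7/8 = 3/8
((((β -> α) <-> (α -> (β -> α))) <-> ((~α <-> (α -> α)) -> (((α <-> α) -> ~α) <-> (α <-> β)))) -> ~~(~β -> ((β -> β) -> α))) -> (~(((α -> (β <-> α)) | α) -> ((α -> β) | (α | β))) <-> (((α <-> (α <-> α)) -> (β | β)) -> (~(α | β) | ((β -> β) -> ((α -> α) -> α))))) = 1 -> 3/8 = 3/8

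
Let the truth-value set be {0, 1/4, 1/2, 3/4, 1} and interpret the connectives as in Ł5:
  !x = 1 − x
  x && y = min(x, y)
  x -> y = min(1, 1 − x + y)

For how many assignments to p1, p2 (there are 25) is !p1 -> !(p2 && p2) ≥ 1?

value 1: 15 assignments (counts)
value 3/4: 4 assignments
value 1/2: 3 assignments
value 1/4: 2 assignments
value 0: 1 assignment
So 15 of the 25 assignments meet the threshold.

15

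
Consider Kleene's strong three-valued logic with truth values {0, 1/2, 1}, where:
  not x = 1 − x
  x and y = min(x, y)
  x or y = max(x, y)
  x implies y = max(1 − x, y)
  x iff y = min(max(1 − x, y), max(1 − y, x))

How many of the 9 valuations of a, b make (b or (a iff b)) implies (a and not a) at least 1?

1

a = 0, b = 0 ↦ 0  <
a = 0, b = 1/2 ↦ 1/2  <
a = 0, b = 1 ↦ 0  <
a = 1/2, b = 0 ↦ 1/2  <
a = 1/2, b = 1/2 ↦ 1/2  <
a = 1/2, b = 1 ↦ 1/2  <
a = 1, b = 0 ↦ 1  ≥
a = 1, b = 1/2 ↦ 1/2  <
a = 1, b = 1 ↦ 0  <
So 1 of the 9 assignments meets the threshold.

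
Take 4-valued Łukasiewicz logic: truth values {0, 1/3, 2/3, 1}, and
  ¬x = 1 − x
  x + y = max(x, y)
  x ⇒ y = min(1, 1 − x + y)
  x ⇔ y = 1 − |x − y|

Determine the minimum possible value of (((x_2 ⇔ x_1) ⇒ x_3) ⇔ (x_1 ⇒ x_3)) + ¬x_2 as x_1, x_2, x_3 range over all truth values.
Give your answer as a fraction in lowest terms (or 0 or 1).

2/3

Take x_1 = 0, x_2 = 1/3, x_3 = 0:
x_2 ⇔ x_1 = 1/3 ⇔ 0 = 2/3
(x_2 ⇔ x_1) ⇒ x_3 = 2/3 ⇒ 0 = 1/3
x_1 ⇒ x_3 = 0 ⇒ 0 = 1
((x_2 ⇔ x_1) ⇒ x_3) ⇔ (x_1 ⇒ x_3) = 1/3 ⇔ 1 = 1/3
¬x_2 = ¬1/3 = 2/3
(((x_2 ⇔ x_1) ⇒ x_3) ⇔ (x_1 ⇒ x_3)) + ¬x_2 = 1/3 + 2/3 = 2/3
No assignment yields a value below 2/3, so this is the minimum.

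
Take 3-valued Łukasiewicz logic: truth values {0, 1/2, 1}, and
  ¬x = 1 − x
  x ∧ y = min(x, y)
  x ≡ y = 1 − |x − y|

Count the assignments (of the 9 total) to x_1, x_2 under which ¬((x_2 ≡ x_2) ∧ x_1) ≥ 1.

3

x_1 = 0, x_2 = 0 ↦ 1  ≥
x_1 = 0, x_2 = 1/2 ↦ 1  ≥
x_1 = 0, x_2 = 1 ↦ 1  ≥
x_1 = 1/2, x_2 = 0 ↦ 1/2  <
x_1 = 1/2, x_2 = 1/2 ↦ 1/2  <
x_1 = 1/2, x_2 = 1 ↦ 1/2  <
x_1 = 1, x_2 = 0 ↦ 0  <
x_1 = 1, x_2 = 1/2 ↦ 0  <
x_1 = 1, x_2 = 1 ↦ 0  <
So 3 of the 9 assignments meet the threshold.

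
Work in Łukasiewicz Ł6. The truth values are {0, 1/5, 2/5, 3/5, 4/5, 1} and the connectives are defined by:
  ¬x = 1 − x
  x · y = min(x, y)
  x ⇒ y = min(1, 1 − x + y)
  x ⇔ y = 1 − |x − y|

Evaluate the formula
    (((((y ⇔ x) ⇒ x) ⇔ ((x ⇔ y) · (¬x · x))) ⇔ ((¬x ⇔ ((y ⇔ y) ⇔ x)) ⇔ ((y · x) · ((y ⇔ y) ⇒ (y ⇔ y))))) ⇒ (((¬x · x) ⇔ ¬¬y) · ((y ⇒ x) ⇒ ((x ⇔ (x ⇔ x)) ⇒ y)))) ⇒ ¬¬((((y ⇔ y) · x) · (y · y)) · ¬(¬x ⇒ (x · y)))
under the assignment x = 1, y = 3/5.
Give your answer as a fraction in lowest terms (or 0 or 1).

y ⇔ x = 3/5 ⇔ 1 = 3/5
(y ⇔ x) ⇒ x = 3/5 ⇒ 1 = 1
x ⇔ y = 1 ⇔ 3/5 = 3/5
¬x = ¬1 = 0
¬x · x = 0 · 1 = 0
(x ⇔ y) · (¬x · x) = 3/5 · 0 = 0
((y ⇔ x) ⇒ x) ⇔ ((x ⇔ y) · (¬x · x)) = 1 ⇔ 0 = 0
¬x = ¬1 = 0
y ⇔ y = 3/5 ⇔ 3/5 = 1
(y ⇔ y) ⇔ x = 1 ⇔ 1 = 1
¬x ⇔ ((y ⇔ y) ⇔ x) = 0 ⇔ 1 = 0
y · x = 3/5 · 1 = 3/5
y ⇔ y = 3/5 ⇔ 3/5 = 1
y ⇔ y = 3/5 ⇔ 3/5 = 1
(y ⇔ y) ⇒ (y ⇔ y) = 1 ⇒ 1 = 1
(y · x) · ((y ⇔ y) ⇒ (y ⇔ y)) = 3/5 · 1 = 3/5
(¬x ⇔ ((y ⇔ y) ⇔ x)) ⇔ ((y · x) · ((y ⇔ y) ⇒ (y ⇔ y))) = 0 ⇔ 3/5 = 2/5
(((y ⇔ x) ⇒ x) ⇔ ((x ⇔ y) · (¬x · x))) ⇔ ((¬x ⇔ ((y ⇔ y) ⇔ x)) ⇔ ((y · x) · ((y ⇔ y) ⇒ (y ⇔ y)))) = 0 ⇔ 2/5 = 3/5
¬x = ¬1 = 0
¬x · x = 0 · 1 = 0
¬y = ¬3/5 = 2/5
¬¬y = ¬2/5 = 3/5
(¬x · x) ⇔ ¬¬y = 0 ⇔ 3/5 = 2/5
y ⇒ x = 3/5 ⇒ 1 = 1
x ⇔ x = 1 ⇔ 1 = 1
x ⇔ (x ⇔ x) = 1 ⇔ 1 = 1
(x ⇔ (x ⇔ x)) ⇒ y = 1 ⇒ 3/5 = 3/5
(y ⇒ x) ⇒ ((x ⇔ (x ⇔ x)) ⇒ y) = 1 ⇒ 3/5 = 3/5
((¬x · x) ⇔ ¬¬y) · ((y ⇒ x) ⇒ ((x ⇔ (x ⇔ x)) ⇒ y)) = 2/5 · 3/5 = 2/5
((((y ⇔ x) ⇒ x) ⇔ ((x ⇔ y) · (¬x · x))) ⇔ ((¬x ⇔ ((y ⇔ y) ⇔ x)) ⇔ ((y · x) · ((y ⇔ y) ⇒ (y ⇔ y))))) ⇒ (((¬x · x) ⇔ ¬¬y) · ((y ⇒ x) ⇒ ((x ⇔ (x ⇔ x)) ⇒ y))) = 3/5 ⇒ 2/5 = 4/5
y ⇔ y = 3/5 ⇔ 3/5 = 1
(y ⇔ y) · x = 1 · 1 = 1
y · y = 3/5 · 3/5 = 3/5
((y ⇔ y) · x) · (y · y) = 1 · 3/5 = 3/5
¬x = ¬1 = 0
x · y = 1 · 3/5 = 3/5
¬x ⇒ (x · y) = 0 ⇒ 3/5 = 1
¬(¬x ⇒ (x · y)) = ¬1 = 0
(((y ⇔ y) · x) · (y · y)) · ¬(¬x ⇒ (x · y)) = 3/5 · 0 = 0
¬((((y ⇔ y) · x) · (y · y)) · ¬(¬x ⇒ (x · y))) = ¬0 = 1
¬¬((((y ⇔ y) · x) · (y · y)) · ¬(¬x ⇒ (x · y))) = ¬1 = 0
(((((y ⇔ x) ⇒ x) ⇔ ((x ⇔ y) · (¬x · x))) ⇔ ((¬x ⇔ ((y ⇔ y) ⇔ x)) ⇔ ((y · x) · ((y ⇔ y) ⇒ (y ⇔ y))))) ⇒ (((¬x · x) ⇔ ¬¬y) · ((y ⇒ x) ⇒ ((x ⇔ (x ⇔ x)) ⇒ y)))) ⇒ ¬¬((((y ⇔ y) · x) · (y · y)) · ¬(¬x ⇒ (x · y))) = 4/5 ⇒ 0 = 1/5

1/5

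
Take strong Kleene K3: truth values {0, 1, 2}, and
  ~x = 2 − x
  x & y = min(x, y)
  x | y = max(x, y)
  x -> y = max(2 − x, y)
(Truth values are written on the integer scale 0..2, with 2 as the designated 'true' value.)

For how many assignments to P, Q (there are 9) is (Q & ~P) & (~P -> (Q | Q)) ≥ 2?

1

P = 0, Q = 0 ↦ 0  <
P = 0, Q = 1 ↦ 1  <
P = 0, Q = 2 ↦ 2  ≥
P = 1, Q = 0 ↦ 0  <
P = 1, Q = 1 ↦ 1  <
P = 1, Q = 2 ↦ 1  <
P = 2, Q = 0 ↦ 0  <
P = 2, Q = 1 ↦ 0  <
P = 2, Q = 2 ↦ 0  <
So 1 of the 9 assignments meets the threshold.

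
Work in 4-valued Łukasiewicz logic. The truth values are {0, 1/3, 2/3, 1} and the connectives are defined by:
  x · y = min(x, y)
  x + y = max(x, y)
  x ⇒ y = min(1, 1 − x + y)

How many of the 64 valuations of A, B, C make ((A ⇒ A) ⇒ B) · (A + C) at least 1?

value 1: 7 assignments (counts)
value 2/3: 17 assignments
value 1/3: 21 assignments
value 0: 19 assignments
So 7 of the 64 assignments meet the threshold.

7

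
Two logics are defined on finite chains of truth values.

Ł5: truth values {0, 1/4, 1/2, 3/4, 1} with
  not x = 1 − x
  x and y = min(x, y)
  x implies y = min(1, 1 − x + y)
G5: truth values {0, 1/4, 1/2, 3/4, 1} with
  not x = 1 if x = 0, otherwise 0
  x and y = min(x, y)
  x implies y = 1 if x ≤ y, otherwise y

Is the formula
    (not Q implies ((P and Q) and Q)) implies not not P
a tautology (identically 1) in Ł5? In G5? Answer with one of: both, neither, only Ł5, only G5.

neither

In Ł5: at P = 0, Q = 1/4 the value is 3/4 — not a tautology.
In G5: at P = 0, Q = 1/4 the value is 0 — not a tautology.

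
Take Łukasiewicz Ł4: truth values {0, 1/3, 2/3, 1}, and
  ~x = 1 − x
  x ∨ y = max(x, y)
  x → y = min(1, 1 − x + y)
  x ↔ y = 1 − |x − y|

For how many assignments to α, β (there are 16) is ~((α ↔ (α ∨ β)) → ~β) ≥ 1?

1

α = 0, β = 0 ↦ 0  <
α = 0, β = 1/3 ↦ 0  <
α = 0, β = 2/3 ↦ 0  <
α = 0, β = 1 ↦ 0  <
α = 1/3, β = 0 ↦ 0  <
α = 1/3, β = 1/3 ↦ 1/3  <
α = 1/3, β = 2/3 ↦ 1/3  <
α = 1/3, β = 1 ↦ 1/3  <
α = 2/3, β = 0 ↦ 0  <
α = 2/3, β = 1/3 ↦ 1/3  <
α = 2/3, β = 2/3 ↦ 2/3  <
α = 2/3, β = 1 ↦ 2/3  <
α = 1, β = 0 ↦ 0  <
α = 1, β = 1/3 ↦ 1/3  <
α = 1, β = 2/3 ↦ 2/3  <
α = 1, β = 1 ↦ 1  ≥
So 1 of the 16 assignments meets the threshold.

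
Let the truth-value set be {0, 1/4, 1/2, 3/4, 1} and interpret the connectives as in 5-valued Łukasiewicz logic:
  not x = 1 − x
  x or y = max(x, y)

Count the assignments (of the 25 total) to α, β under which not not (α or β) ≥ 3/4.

16

value 1: 9 assignments (counts)
value 3/4: 7 assignments (counts)
value 1/2: 5 assignments
value 1/4: 3 assignments
value 0: 1 assignment
So 16 of the 25 assignments meet the threshold.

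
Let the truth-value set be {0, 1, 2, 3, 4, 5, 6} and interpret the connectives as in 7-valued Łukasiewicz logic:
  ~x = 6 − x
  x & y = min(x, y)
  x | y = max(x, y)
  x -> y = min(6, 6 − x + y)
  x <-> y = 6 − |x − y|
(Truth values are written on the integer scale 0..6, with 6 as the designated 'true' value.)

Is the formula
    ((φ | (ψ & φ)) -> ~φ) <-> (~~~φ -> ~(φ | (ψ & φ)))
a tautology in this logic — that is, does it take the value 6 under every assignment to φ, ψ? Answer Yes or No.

No

Counterexample: take φ = 4, ψ = 0.
ψ & φ = 0 & 4 = 0
φ | (ψ & φ) = 4 | 0 = 4
~φ = ~4 = 2
(φ | (ψ & φ)) -> ~φ = 4 -> 2 = 4
~φ = ~4 = 2
~~φ = ~2 = 4
~~~φ = ~4 = 2
ψ & φ = 0 & 4 = 0
φ | (ψ & φ) = 4 | 0 = 4
~(φ | (ψ & φ)) = ~4 = 2
~~~φ -> ~(φ | (ψ & φ)) = 2 -> 2 = 6
((φ | (ψ & φ)) -> ~φ) <-> (~~~φ -> ~(φ | (ψ & φ))) = 4 <-> 6 = 4
This gives 4 ≠ 6.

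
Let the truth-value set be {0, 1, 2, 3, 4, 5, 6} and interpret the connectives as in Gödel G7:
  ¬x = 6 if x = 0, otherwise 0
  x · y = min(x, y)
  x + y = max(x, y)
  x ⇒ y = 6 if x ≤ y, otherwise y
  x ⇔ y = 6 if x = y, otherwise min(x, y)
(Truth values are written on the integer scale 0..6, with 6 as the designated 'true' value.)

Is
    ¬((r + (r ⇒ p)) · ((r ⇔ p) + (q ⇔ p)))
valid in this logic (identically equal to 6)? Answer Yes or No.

No

Counterexample: take p = 0, q = 0, r = 0.
r ⇒ p = 0 ⇒ 0 = 6
r + (r ⇒ p) = 0 + 6 = 6
r ⇔ p = 0 ⇔ 0 = 6
q ⇔ p = 0 ⇔ 0 = 6
(r ⇔ p) + (q ⇔ p) = 6 + 6 = 6
(r + (r ⇒ p)) · ((r ⇔ p) + (q ⇔ p)) = 6 · 6 = 6
¬((r + (r ⇒ p)) · ((r ⇔ p) + (q ⇔ p))) = ¬6 = 0
This gives 0 ≠ 6.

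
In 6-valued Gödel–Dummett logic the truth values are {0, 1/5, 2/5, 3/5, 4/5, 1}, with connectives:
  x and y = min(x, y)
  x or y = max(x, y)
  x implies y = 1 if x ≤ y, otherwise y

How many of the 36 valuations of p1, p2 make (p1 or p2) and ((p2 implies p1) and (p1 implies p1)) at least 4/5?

value 1: 6 assignments (counts)
value 4/5: 6 assignments (counts)
value 3/5: 6 assignments
value 2/5: 6 assignments
value 1/5: 6 assignments
value 0: 6 assignments
So 12 of the 36 assignments meet the threshold.

12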